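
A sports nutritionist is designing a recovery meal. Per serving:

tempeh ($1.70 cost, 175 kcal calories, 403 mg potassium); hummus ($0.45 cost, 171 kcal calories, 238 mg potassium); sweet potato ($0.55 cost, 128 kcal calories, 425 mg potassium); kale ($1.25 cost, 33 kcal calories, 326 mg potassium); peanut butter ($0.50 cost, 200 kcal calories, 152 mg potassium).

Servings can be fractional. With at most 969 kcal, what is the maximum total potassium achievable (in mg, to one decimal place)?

9572.5 mg

Potassium per kcal: kale 9.879, sweet potato 3.32, tempeh 2.303, hummus 1.392, peanut butter 0.76.
With no serving limits, spend the whole calories allowance on kale: 969 kcal / 33 kcal × 326 mg = 9572.5 mg.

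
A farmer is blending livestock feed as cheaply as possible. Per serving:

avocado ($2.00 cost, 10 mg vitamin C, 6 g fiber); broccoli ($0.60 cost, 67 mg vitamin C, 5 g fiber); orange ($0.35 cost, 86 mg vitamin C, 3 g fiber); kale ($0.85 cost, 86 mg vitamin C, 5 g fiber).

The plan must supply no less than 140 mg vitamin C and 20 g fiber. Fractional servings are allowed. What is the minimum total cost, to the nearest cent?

$2.33

Two binding constraints pin down two serving amounts, so the optimal mix uses at most two foods. The candidates are each food alone (scaled to the tighter of vitamin C/fiber) and each pair with both constraints tight.
avocado only: max(140/10, 20/6) = 14 servings → $28.00.
broccoli only: max(140/67, 20/5) = 4 servings → $2.40.
orange only: max(140/86, 20/3) = 6.667 servings → $2.33.
kale only: max(140/86, 20/5) = 4 servings → $3.40.
avocado + broccoli with both tight: 1.818 servings and 1.818 servings → $4.73.
avocado + orange with both tight: 2.675 servings and 1.317 servings → $5.81.
avocado + kale with both tight: 2.189 servings and 1.373 servings → $5.55.
broccoli + orange with both targets exact would need a negative amount; discard.
broccoli + kale: intersection lies outside the first quadrant.
orange + kale: the both-tight solution has a negative serving — not a feasible corner.
The minimum over all feasible corners is $2.33.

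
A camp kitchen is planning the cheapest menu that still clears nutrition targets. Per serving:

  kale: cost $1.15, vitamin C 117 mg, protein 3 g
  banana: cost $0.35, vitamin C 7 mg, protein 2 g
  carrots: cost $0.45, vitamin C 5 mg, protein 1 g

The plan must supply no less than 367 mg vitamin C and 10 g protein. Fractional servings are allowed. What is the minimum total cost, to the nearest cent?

$3.70

The cheapest plan sits at a corner of the feasible region — with two constraints it uses at most two foods.
kale only: max(367/117, 10/3) = 3.333 servings → $3.83.
banana only: max(367/7, 10/2) = 52.43 servings → $18.35.
carrots only: max(367/5, 10/1) = 73.4 servings → $33.03.
kale + banana with both tight: 3.117 servings and 0.3239 servings → $3.70.
kale + carrots with both tight: 3.108 servings and 0.6765 servings → $3.88.
banana + carrots with both targets exact would need a negative amount; discard.
Cheapest feasible corner: $3.70.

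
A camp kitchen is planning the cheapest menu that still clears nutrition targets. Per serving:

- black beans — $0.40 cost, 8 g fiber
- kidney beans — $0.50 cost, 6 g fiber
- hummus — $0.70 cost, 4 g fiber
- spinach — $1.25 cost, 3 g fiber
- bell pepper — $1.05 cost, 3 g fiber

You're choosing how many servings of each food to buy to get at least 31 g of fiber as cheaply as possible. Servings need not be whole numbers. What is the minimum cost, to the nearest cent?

$1.55

Cost per g of fiber: black beans $0.0500, kidney beans $0.0833, hummus $0.1750, bell pepper $0.3500, spinach $0.4167.
With no serving limits, use only black beans: 31 g / 8 g = 3.875 servings × $0.40 = $1.55.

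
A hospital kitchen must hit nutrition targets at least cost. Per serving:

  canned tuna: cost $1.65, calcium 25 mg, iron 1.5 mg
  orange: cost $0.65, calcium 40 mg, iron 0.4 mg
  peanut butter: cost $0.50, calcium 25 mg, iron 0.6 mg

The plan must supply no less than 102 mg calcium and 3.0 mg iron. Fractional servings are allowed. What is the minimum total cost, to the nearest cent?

$2.50

Two binding constraints pin down two serving amounts, so the optimal mix uses at most two foods. The candidates are each food alone (scaled to the tighter of calcium/iron) and each pair with both constraints tight.
canned tuna only: max(102/25, 3.0/1.5) = 4.08 servings → $6.73.
orange only: max(102/40, 3.0/0.4) = 7.5 servings → $4.88.
peanut butter only: max(102/25, 3.0/0.6) = 5 servings → $2.50.
canned tuna + orange with both tight: 1.584 servings and 1.56 servings → $3.63.
canned tuna + peanut butter with both tight: 0.6133 servings and 3.467 servings → $2.75.
orange + peanut butter: intersection lies outside the first quadrant.
Cheapest feasible corner: $2.50.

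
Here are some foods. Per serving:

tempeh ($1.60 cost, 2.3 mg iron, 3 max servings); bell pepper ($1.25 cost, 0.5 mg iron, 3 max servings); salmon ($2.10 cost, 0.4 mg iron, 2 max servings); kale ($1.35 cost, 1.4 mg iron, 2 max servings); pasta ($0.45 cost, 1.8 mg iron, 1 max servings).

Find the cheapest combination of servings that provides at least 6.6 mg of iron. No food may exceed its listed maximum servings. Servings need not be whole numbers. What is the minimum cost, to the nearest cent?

Cost per mg of iron: pasta $0.2500, tempeh $0.6957, kale $0.9643, bell pepper $2.5000, salmon $5.2500.
Take 1 serving of pasta: +1.8 mg iron for $0.45 (total $0.45, still need 4.8 mg).
Take 2.087 servings of tempeh: +4.8 mg iron for $3.34 (total $3.79, still need 0.0 mg).
Greedy by cheapest-per-mg is optimal for a single linear constraint, so the minimum cost is $3.79.

$3.79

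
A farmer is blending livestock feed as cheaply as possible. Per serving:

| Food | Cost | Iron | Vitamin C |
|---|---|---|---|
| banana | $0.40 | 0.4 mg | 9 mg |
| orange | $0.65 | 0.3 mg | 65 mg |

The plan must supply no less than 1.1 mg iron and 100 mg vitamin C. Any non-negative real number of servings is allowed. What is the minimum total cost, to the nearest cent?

$1.55

For a min-cost LP with two ≥-constraints, a basic feasible solution has at most two positive variables.
banana only: max(1.1/0.4, 100/9) = 11.11 servings → $4.44.
orange only: max(1.1/0.3, 100/65) = 3.667 servings → $2.38.
banana + orange with both tight: 1.781 servings and 1.292 servings → $1.55.
The minimum over all feasible corners is $1.55.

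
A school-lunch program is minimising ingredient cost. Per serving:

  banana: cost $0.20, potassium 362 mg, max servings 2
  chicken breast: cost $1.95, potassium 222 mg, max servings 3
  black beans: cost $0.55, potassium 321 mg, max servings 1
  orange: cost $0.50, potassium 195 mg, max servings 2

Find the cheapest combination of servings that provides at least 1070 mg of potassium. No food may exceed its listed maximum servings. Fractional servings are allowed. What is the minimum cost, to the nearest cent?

$1.01

Cost per mg of potassium: banana $0.0006, black beans $0.0017, orange $0.0026, chicken breast $0.0088.
Take 2 servings of banana: +724.0 mg potassium for $0.40 (total $0.40, still need 346.0 mg).
Take 1 serving of black beans: +321.0 mg potassium for $0.55 (total $0.95, still need 25.0 mg).
Take 0.1282 servings of orange: +25.0 mg potassium for $0.06 (total $1.01, still need 0.0 mg).
Filling from the cheapest source first is optimal under one linear minimum: $1.01.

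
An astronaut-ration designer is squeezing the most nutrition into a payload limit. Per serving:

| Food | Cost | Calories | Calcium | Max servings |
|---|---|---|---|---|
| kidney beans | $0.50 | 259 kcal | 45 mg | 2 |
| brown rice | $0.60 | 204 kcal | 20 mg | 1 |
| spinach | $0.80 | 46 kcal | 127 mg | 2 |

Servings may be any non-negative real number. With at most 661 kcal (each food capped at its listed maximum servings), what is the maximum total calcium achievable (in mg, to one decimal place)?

349.0 mg

Calcium per kcal: spinach 2.761, kidney beans 0.1737, brown rice 0.09804.
Take 2 servings of spinach: uses 92 kcal, +254.0 mg calcium (running total 254.0 mg).
Take 2 servings of kidney beans: uses 518 kcal, +90.0 mg calcium (running total 344.0 mg).
Take 0.25 servings of brown rice: uses 51 kcal, +5.0 mg calcium (running total 349.0 mg).
Greedy by best ratio exhausts the calories allowance optimally: 349.0 mg.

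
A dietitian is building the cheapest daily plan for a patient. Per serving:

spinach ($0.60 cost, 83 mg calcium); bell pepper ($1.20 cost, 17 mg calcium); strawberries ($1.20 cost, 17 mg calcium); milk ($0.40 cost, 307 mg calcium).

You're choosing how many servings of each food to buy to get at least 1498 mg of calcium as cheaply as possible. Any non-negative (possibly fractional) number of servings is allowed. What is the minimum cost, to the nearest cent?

Cost per mg of calcium: milk $0.0013, spinach $0.0072, bell pepper $0.0706, strawberries $0.0706.
With no serving limits, use only milk: 1498 mg / 307 mg = 4.879 servings × $0.40 = $1.95.

$1.95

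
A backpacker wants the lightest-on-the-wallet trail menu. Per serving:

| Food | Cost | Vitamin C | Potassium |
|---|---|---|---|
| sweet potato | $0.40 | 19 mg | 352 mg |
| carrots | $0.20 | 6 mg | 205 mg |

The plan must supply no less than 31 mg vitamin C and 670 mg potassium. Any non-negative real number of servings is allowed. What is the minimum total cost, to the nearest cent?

An LP optimum is at a vertex; with two nutrient constraints at most two foods are used. Check each candidate.
sweet potato only: max(31/19, 670/352) = 1.903 servings → $0.76.
carrots only: max(31/6, 670/205) = 5.167 servings → $1.03.
sweet potato + carrots with both tight: 1.31 servings and 1.02 servings → $0.73.
The minimum over all feasible corners is $0.73.

$0.73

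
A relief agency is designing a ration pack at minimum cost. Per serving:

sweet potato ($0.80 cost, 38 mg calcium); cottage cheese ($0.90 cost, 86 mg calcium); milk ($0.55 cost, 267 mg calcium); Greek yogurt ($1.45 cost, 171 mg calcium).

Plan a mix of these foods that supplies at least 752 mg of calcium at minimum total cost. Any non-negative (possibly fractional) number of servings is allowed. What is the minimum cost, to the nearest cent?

$1.55

Cost per mg of calcium: milk $0.0021, Greek yogurt $0.0085, cottage cheese $0.0105, sweet potato $0.0211.
With no serving limits, use only milk: 752 mg / 267 mg = 2.816 servings × $0.55 = $1.55.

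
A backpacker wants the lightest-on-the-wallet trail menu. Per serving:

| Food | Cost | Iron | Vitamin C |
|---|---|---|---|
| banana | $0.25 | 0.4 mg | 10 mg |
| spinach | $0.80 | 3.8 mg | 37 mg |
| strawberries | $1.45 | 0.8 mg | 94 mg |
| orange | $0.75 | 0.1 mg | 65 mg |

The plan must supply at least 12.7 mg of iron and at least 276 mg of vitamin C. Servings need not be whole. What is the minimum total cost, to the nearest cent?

This is a tiny linear program; its minimum lies at a vertex of the feasible set. List the vertices and price them.
banana only: max(12.7/0.4, 276/10) = 31.75 servings → $7.94.
spinach only: max(12.7/3.8, 276/37) = 7.459 servings → $5.97.
strawberries only: max(12.7/0.8, 276/94) = 15.88 servings → $23.02.
orange only: max(12.7/0.1, 276/65) = 127 servings → $95.25.
banana + spinach with both tight: 24.95 servings and 0.7155 servings → $6.81.
banana + strawberries: intersection lies outside the first quadrant.
banana + orange: the both-tight solution has a negative serving — not a feasible corner.
spinach + strawberries with both tight: 2.97 servings and 1.767 servings → $4.94.
spinach + orange with both tight: 3.279 servings and 2.379 servings → $4.41.
strawberries + orange: intersection lies outside the first quadrant.
So the least-cost plan costs $4.41.

$4.41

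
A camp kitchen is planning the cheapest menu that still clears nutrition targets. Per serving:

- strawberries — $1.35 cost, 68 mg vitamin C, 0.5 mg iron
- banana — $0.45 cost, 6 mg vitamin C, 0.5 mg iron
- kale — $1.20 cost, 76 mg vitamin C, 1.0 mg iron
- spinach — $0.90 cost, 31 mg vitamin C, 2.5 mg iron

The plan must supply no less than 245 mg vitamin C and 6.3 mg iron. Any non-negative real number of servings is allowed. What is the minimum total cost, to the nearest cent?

This is a tiny linear program; its minimum lies at a vertex of the feasible set. List the vertices and price them.
strawberries only: max(245/68, 6.3/0.5) = 12.6 servings → $17.01.
banana only: max(245/6, 6.3/0.5) = 40.83 servings → $18.38.
kale only: max(245/76, 6.3/1.0) = 6.3 servings → $7.56.
spinach only: max(245/31, 6.3/2.5) = 7.903 servings → $7.11.
strawberries + banana with both tight: 2.732 servings and 9.868 servings → $8.13.
strawberries + kale with both targets exact would need a negative amount; discard.
strawberries + spinach with both tight: 2.7 servings and 1.98 servings → $5.43.
banana + kale with both tight: 7.306 servings and 2.647 servings → $6.46.
banana + spinach: the both-tight solution has a negative serving — not a feasible corner.
kale + spinach with both tight: 2.624 servings and 1.47 servings → $4.47.
Cheapest feasible corner: $4.47.

$4.47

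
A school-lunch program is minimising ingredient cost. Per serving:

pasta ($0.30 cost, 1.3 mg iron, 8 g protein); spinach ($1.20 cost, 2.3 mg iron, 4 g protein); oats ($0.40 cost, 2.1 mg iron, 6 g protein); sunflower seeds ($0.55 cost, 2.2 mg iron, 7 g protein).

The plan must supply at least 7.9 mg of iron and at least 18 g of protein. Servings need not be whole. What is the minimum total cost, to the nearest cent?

$1.50

pasta only: max(7.9/1.3, 18/8) = 6.077 servings → $1.82.
spinach only: max(7.9/2.3, 18/4) = 4.5 servings → $5.40.
oats only: max(7.9/2.1, 18/6) = 3.762 servings → $1.50.
sunflower seeds only: max(7.9/2.2, 18/7) = 3.591 servings → $1.98.
pasta + spinach with both tight: 0.7424 servings and 3.015 servings → $3.84.
pasta + oats: intersection lies outside the first quadrant.
pasta + sunflower seeds: the both-tight solution has a negative serving — not a feasible corner.
spinach + oats with both tight: 1.778 servings and 1.815 servings → $2.86.
spinach + sunflower seeds with both tight: 2.151 servings and 1.342 servings → $3.32.
oats + sunflower seeds: intersection lies outside the first quadrant.
So the least-cost plan costs $1.50.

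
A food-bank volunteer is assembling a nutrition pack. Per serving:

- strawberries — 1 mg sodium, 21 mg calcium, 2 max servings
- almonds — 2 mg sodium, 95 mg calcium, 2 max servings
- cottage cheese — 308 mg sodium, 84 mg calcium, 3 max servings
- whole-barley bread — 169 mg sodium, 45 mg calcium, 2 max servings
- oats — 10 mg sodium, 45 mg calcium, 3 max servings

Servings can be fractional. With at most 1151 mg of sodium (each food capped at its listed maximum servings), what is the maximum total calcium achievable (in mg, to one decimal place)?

Calcium per mg sodium: almonds 47.5, strawberries 21, oats 4.5, cottage cheese 0.2727, whole-barley bread 0.2663.
Take 2 servings of almonds: uses 4 mg sodium, +190.0 mg calcium (running total 190.0 mg).
Take 2 servings of strawberries: uses 2 mg sodium, +42.0 mg calcium (running total 232.0 mg).
Take 3 servings of oats: uses 30 mg sodium, +135.0 mg calcium (running total 367.0 mg).
Take 3 servings of cottage cheese: uses 924 mg sodium, +252.0 mg calcium (running total 619.0 mg).
Take 1.13 servings of whole-barley bread: uses 191 mg sodium, +50.9 mg calcium (running total 669.9 mg).
Filling greedily by calcium-per-mg sodium is optimal for one linear limit, giving 669.9 mg.

669.9 mg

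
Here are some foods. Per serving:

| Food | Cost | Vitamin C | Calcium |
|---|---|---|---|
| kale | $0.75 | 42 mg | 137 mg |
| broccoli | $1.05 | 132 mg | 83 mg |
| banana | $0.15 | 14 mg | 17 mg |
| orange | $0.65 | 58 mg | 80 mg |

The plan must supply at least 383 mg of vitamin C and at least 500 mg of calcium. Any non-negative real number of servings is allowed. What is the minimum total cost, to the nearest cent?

$4.02

Two binding constraints pin down two serving amounts, so the optimal mix uses at most two foods. The candidates are each food alone (scaled to the tighter of vitamin C/calcium) and each pair with both constraints tight.
kale only: max(383/42, 500/137) = 9.119 servings → $6.84.
broccoli only: max(383/132, 500/83) = 6.024 servings → $6.33.
banana only: max(383/14, 500/17) = 29.41 servings → $4.41.
orange only: max(383/58, 500/80) = 6.603 servings → $4.29.
kale + broccoli with both tight: 2.344 servings and 2.156 servings → $4.02.
kale + banana with both tight: 0.4061 servings and 26.14 servings → $4.23.
kale + orange: the both-tight solution has a negative serving — not a feasible corner.
broccoli + banana with both targets exact would need a negative amount; discard.
broccoli + orange with both tight: 0.2854 servings and 5.954 servings → $4.17.
banana + orange with both tight: 12.24 servings and 3.649 servings → $4.21.
So the least-cost plan costs $4.02.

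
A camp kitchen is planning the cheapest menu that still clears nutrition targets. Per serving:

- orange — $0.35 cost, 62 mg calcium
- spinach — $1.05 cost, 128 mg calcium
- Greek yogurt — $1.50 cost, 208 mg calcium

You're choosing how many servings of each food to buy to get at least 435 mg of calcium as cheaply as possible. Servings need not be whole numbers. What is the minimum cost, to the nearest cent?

$2.46

Cost per mg of calcium: orange $0.0056, Greek yogurt $0.0072, spinach $0.0082.
With no serving limits, use only orange: 435 mg / 62 mg = 7.016 servings × $0.35 = $2.46.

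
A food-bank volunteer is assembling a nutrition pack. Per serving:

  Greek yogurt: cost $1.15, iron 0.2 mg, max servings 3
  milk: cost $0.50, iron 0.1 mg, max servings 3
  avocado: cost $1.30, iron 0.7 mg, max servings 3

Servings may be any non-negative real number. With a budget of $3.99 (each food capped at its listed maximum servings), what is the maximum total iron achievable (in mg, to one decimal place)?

Iron per dollar: avocado 0.5385, milk 0.2, Greek yogurt 0.1739.
Take 3 servings of avocado: spends $3.90, +2.1 mg iron (running total 2.1 mg).
Take 0.18 servings of milk: spends $0.09, +0.0 mg iron (running total 2.1 mg).
Filling greedily by iron-per-dollar is optimal for one linear limit, giving 2.1 mg.

2.1 mg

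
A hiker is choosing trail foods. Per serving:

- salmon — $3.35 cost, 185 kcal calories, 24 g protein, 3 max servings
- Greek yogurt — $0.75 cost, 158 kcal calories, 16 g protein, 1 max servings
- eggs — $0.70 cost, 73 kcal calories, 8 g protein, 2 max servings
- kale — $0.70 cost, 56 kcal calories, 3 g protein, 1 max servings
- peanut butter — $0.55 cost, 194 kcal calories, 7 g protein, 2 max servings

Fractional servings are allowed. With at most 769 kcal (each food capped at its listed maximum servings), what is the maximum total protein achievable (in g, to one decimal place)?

94.9 g

Protein per kcal: salmon 0.1297, eggs 0.1096, Greek yogurt 0.1013, kale 0.05357, peanut butter 0.03608.
Take 3 servings of salmon: uses 555 kcal, +72.0 g protein (running total 72.0 g).
Take 2 servings of eggs: uses 146 kcal, +16.0 g protein (running total 88.0 g).
Take 0.4304 servings of Greek yogurt: uses 68 kcal, +6.9 g protein (running total 94.9 g).
Filling greedily by protein-per-kcal is optimal for one linear limit, giving 94.9 g.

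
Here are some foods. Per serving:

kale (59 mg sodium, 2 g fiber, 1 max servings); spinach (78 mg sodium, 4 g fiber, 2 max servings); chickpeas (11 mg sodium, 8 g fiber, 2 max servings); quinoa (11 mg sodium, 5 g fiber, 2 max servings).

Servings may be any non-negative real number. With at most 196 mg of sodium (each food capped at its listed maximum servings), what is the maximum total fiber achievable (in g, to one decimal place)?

33.8 g

Fiber per mg sodium: chickpeas 0.7273, quinoa 0.4545, spinach 0.05128, kale 0.0339.
Take 2 servings of chickpeas: uses 22 mg sodium, +16.0 g fiber (running total 16.0 g).
Take 2 servings of quinoa: uses 22 mg sodium, +10.0 g fiber (running total 26.0 g).
Take 1.949 servings of spinach: uses 152 mg sodium, +7.8 g fiber (running total 33.8 g).
Filling greedily by fiber-per-mg sodium is optimal for one linear limit, giving 33.8 g.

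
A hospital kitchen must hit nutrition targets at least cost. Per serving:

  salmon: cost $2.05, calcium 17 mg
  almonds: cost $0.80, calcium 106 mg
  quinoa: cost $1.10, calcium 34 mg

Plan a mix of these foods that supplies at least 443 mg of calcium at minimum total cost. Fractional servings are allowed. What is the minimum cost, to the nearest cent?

$3.34

Cost per mg of calcium: almonds $0.0075, quinoa $0.0324, salmon $0.1206.
With no serving limits, use only almonds: 443 mg / 106 mg = 4.179 servings × $0.80 = $3.34.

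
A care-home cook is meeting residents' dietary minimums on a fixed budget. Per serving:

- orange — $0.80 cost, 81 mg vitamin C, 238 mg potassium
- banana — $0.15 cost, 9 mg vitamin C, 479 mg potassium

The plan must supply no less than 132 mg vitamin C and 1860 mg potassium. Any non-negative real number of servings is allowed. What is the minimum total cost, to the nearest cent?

$1.50

At the optimum either one food covers both requirements or two foods hit both targets exactly; no other combination can be cheaper.
orange only: max(132/81, 1860/238) = 7.815 servings → $6.25.
banana only: max(132/9, 1860/479) = 14.67 servings → $2.20.
orange + banana with both tight: 1.268 servings and 3.253 servings → $1.50.
So the least-cost plan costs $1.50.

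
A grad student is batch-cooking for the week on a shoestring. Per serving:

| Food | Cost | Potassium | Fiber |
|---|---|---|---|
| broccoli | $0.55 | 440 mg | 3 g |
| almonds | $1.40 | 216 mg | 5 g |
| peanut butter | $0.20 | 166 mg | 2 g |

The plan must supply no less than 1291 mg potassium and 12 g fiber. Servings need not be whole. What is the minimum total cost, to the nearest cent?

$1.56

An LP optimum is at a vertex; with two nutrient constraints at most two foods are used. Check each candidate.
broccoli only: max(1291/440, 12/3) = 4 servings → $2.20.
almonds only: max(1291/216, 12/5) = 5.977 servings → $8.37.
peanut butter only: max(1291/166, 12/2) = 7.777 servings → $1.56.
broccoli + almonds with both tight: 2.489 servings and 0.9066 servings → $2.64.
broccoli + peanut butter with both tight: 1.545 servings and 3.683 servings → $1.59.
almonds + peanut butter with both targets exact would need a negative amount; discard.
So the least-cost plan costs $1.56.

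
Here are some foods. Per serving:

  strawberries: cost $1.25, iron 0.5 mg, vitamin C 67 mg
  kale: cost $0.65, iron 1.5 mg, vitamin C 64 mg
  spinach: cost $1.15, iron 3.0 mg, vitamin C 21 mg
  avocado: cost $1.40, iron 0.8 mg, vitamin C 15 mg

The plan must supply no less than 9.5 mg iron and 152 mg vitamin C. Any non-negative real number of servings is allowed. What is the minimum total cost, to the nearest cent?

Compare the cost at each extreme point of the feasible region.
strawberries only: max(9.5/0.5, 152/67) = 19 servings → $23.75.
kale only: max(9.5/1.5, 152/64) = 6.333 servings → $4.12.
spinach only: max(9.5/3.0, 152/21) = 7.238 servings → $8.32.
avocado only: max(9.5/0.8, 152/15) = 11.88 servings → $16.62.
strawberries + kale with both targets exact would need a negative amount; discard.
strawberries + spinach with both tight: 1.346 servings and 2.942 servings → $5.07.
strawberries + avocado: intersection lies outside the first quadrant.
kale + spinach with both tight: 1.598 servings and 2.368 servings → $3.76.
kale + avocado: intersection lies outside the first quadrant.
spinach + avocado with both tight: 0.7411 servings and 9.096 servings → $13.59.
Cheapest feasible corner: $3.76.

$3.76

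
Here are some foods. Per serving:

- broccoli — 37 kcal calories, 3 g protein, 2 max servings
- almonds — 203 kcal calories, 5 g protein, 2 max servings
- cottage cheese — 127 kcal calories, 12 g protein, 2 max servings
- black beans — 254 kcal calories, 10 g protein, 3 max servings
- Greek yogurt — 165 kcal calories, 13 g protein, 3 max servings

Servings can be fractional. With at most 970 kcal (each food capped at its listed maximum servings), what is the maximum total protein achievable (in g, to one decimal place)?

74.8 g

Protein per kcal: cottage cheese 0.09449, broccoli 0.08108, Greek yogurt 0.07879, black beans 0.03937, almonds 0.02463.
Take 2 servings of cottage cheese: uses 254 kcal, +24.0 g protein (running total 24.0 g).
Take 2 servings of broccoli: uses 74 kcal, +6.0 g protein (running total 30.0 g).
Take 3 servings of Greek yogurt: uses 495 kcal, +39.0 g protein (running total 69.0 g).
Take 0.5787 servings of black beans: uses 147 kcal, +5.8 g protein (running total 74.8 g).
Filling greedily by protein-per-kcal is optimal for one linear limit, giving 74.8 g.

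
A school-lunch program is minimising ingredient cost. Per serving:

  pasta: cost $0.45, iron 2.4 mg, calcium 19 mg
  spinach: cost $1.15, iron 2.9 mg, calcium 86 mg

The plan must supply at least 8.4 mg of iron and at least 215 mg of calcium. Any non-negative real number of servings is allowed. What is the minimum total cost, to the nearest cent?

$3.00

At the optimum either one food covers both requirements or two foods hit both targets exactly; no other combination can be cheaper.
pasta only: max(8.4/2.4, 215/19) = 11.32 servings → $5.09.
spinach only: max(8.4/2.9, 215/86) = 2.897 servings → $3.33.
pasta + spinach with both tight: 0.6537 servings and 2.356 servings → $3.00.
The minimum over all feasible corners is $3.00.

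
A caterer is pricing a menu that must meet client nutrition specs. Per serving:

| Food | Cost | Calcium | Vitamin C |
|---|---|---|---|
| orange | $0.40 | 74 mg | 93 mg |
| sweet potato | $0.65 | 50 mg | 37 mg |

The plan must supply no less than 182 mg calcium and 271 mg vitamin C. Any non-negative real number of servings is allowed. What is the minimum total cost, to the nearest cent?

Minimising a linear cost over {calcium ≥ 182, vitamin C ≥ 271, servings ≥ 0} — the optimum is at a vertex, using one or two foods.
orange only: max(182/74, 271/93) = 2.914 servings → $1.17.
sweet potato only: max(182/50, 271/37) = 7.324 servings → $4.76.
orange + sweet potato: the both-tight solution has a negative serving — not a feasible corner.
So the least-cost plan costs $1.17.

$1.17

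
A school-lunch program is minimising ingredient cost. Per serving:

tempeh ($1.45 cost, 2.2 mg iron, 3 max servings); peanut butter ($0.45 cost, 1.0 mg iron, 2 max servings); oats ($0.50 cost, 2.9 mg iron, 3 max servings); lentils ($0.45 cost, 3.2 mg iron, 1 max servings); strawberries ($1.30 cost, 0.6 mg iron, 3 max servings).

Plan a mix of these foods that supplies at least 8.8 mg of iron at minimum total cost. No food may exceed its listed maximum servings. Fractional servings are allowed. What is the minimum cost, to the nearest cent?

Cost per mg of iron: lentils $0.1406, oats $0.1724, peanut butter $0.4500, tempeh $0.6591, strawberries $2.1667.
Take 1 serving of lentils: +3.2 mg iron for $0.45 (total $0.45, still need 5.6 mg).
Take 1.931 servings of oats: +5.6 mg iron for $0.97 (total $1.42, still need 0.0 mg).
Greedy by cheapest-per-mg is optimal for a single linear constraint, so the minimum cost is $1.42.

$1.42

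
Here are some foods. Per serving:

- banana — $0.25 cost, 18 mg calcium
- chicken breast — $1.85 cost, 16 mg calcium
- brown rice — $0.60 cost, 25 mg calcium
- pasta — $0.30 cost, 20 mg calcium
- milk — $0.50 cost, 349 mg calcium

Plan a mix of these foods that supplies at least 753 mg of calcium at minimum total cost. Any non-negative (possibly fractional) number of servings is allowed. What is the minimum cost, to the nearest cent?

$1.08

Cost per mg of calcium: milk $0.0014, banana $0.0139, pasta $0.0150, brown rice $0.0240, chicken breast $0.1156.
With no serving limits, use only milk: 753 mg / 349 mg = 2.158 servings × $0.50 = $1.08.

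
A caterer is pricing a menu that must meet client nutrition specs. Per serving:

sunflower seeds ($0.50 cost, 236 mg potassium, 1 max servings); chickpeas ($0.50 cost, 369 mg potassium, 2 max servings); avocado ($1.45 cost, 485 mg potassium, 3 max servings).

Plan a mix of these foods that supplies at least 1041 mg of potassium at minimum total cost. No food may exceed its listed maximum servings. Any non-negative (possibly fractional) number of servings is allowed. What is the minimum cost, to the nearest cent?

$1.70

Cost per mg of potassium: chickpeas $0.0014, sunflower seeds $0.0021, avocado $0.0030.
Take 2 servings of chickpeas: +738.0 mg potassium for $1.00 (total $1.00, still need 303.0 mg).
Take 1 serving of sunflower seeds: +236.0 mg potassium for $0.50 (total $1.50, still need 67.0 mg).
Take 0.1381 servings of avocado: +67.0 mg potassium for $0.20 (total $1.70, still need 0.0 mg).
Greedy by cheapest-per-mg is optimal for a single linear constraint, so the minimum cost is $1.70.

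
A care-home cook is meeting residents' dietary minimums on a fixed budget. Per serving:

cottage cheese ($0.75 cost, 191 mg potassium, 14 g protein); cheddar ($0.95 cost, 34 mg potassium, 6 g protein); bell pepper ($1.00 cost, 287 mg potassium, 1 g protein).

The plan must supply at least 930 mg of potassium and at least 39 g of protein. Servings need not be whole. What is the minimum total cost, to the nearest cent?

Two binding constraints pin down two serving amounts, so the optimal mix uses at most two foods. The candidates are each food alone (scaled to the tighter of potassium/protein) and each pair with both constraints tight.
cottage cheese only: max(930/191, 39/14) = 4.869 servings → $3.65.
cheddar only: max(930/34, 39/6) = 27.35 servings → $25.99.
bell pepper only: max(930/287, 39/1) = 39 servings → $39.00.
cottage cheese + cheddar: the both-tight solution has a negative serving — not a feasible corner.
cottage cheese + bell pepper with both tight: 2.682 servings and 1.456 servings → $3.47.
cheddar + bell pepper with both tight: 6.08 servings and 2.52 servings → $8.30.
So the least-cost plan costs $3.47.

$3.47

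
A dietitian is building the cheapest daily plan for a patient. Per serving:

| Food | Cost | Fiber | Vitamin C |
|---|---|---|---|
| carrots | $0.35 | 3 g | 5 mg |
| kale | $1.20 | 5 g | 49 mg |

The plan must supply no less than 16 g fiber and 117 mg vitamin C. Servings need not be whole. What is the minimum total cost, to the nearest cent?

$3.24

A basic optimal solution has at most two foods positive. Try each food alone and each pair with both targets met exactly.
carrots only: max(16/3, 117/5) = 23.4 servings → $8.19.
kale only: max(16/5, 117/49) = 3.2 servings → $3.84.
carrots + kale with both tight: 1.631 servings and 2.221 servings → $3.24.
So the least-cost plan costs $3.24.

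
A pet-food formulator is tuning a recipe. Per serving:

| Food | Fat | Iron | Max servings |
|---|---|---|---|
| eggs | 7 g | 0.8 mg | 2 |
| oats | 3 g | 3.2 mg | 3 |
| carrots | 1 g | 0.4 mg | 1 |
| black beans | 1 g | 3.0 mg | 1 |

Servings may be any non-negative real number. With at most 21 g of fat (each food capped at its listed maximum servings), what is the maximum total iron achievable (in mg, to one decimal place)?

14.1 mg

Iron per g fat: black beans 3, oats 1.067, carrots 0.4, eggs 0.1143.
Take 1 serving of black beans: uses 1 g fat, +3.0 mg iron (running total 3.0 mg).
Take 3 servings of oats: uses 9 g fat, +9.6 mg iron (running total 12.6 mg).
Take 1 serving of carrots: uses 1 g fat, +0.4 mg iron (running total 13.0 mg).
Take 1.429 servings of eggs: uses 10 g fat, +1.1 mg iron (running total 14.1 mg).
Filling greedily by iron-per-g fat is optimal for one linear limit, giving 14.1 mg.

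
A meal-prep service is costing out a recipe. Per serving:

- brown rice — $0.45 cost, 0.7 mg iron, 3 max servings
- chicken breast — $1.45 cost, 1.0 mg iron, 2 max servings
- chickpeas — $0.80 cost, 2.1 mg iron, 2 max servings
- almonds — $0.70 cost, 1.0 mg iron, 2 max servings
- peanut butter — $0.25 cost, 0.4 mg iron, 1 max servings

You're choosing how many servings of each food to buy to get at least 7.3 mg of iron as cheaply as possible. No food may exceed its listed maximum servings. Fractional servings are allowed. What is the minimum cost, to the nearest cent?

$3.62

Cost per mg of iron: chickpeas $0.3810, peanut butter $0.6250, brown rice $0.6429, almonds $0.7000, chicken breast $1.4500.
Take 2 servings of chickpeas: +4.2 mg iron for $1.60 (total $1.60, still need 3.1 mg).
Take 1 serving of peanut butter: +0.4 mg iron for $0.25 (total $1.85, still need 2.7 mg).
Take 3 servings of brown rice: +2.1 mg iron for $1.35 (total $3.20, still need 0.6 mg).
Take 0.6 servings of almonds: +0.6 mg iron for $0.42 (total $3.62, still need 0.0 mg).
Greedy by cheapest-per-mg is optimal for a single linear constraint, so the minimum cost is $3.62.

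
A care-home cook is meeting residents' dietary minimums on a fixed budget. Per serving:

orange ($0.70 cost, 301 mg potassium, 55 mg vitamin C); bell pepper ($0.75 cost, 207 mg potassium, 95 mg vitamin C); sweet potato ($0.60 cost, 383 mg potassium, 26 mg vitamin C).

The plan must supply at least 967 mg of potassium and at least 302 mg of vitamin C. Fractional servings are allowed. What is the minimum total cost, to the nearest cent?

Check every corner: each single food scaled to meet both minima, and each pair solved so both constraints bind.
orange only: max(967/301, 302/55) = 5.491 servings → $3.84.
bell pepper only: max(967/207, 302/95) = 4.671 servings → $3.50.
sweet potato only: max(967/383, 302/26) = 11.62 servings → $6.97.
orange + bell pepper with both tight: 1.705 servings and 2.192 servings → $2.84.
orange + sweet potato: intersection lies outside the first quadrant.
bell pepper + sweet potato with both tight: 2.92 servings and 0.9467 servings → $2.76.
The minimum over all feasible corners is $2.76.

$2.76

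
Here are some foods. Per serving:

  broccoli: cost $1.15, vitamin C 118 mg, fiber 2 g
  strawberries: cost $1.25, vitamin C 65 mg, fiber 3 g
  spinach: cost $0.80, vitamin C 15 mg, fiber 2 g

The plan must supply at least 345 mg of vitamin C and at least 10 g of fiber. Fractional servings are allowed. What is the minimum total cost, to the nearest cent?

$4.71

Check every corner: each single food scaled to meet both minima, and each pair solved so both constraints bind.
broccoli only: max(345/118, 10/2) = 5 servings → $5.75.
strawberries only: max(345/65, 10/3) = 5.308 servings → $6.63.
spinach only: max(345/15, 10/2) = 23 servings → $18.40.
broccoli + strawberries with both tight: 1.719 servings and 2.188 servings → $4.71.
broccoli + spinach with both tight: 2.621 servings and 2.379 servings → $4.92.
strawberries + spinach with both targets exact would need a negative amount; discard.
Cheapest feasible corner: $4.71.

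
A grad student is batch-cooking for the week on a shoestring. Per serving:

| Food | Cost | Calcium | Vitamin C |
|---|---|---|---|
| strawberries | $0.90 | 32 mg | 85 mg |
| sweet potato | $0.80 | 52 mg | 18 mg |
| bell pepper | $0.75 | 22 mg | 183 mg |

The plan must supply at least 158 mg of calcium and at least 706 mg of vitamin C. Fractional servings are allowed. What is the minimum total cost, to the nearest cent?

$3.96

Check every corner: each single food scaled to meet both minima, and each pair solved so both constraints bind.
strawberries only: max(158/32, 706/85) = 8.306 servings → $7.48.
sweet potato only: max(158/52, 706/18) = 39.22 servings → $31.38.
bell pepper only: max(158/22, 706/183) = 7.182 servings → $5.39.
strawberries + sweet potato: intersection lies outside the first quadrant.
strawberries + bell pepper with both tight: 3.357 servings and 2.299 servings → $4.75.
sweet potato + bell pepper with both tight: 1.467 servings and 3.714 servings → $3.96.
The minimum over all feasible corners is $3.96.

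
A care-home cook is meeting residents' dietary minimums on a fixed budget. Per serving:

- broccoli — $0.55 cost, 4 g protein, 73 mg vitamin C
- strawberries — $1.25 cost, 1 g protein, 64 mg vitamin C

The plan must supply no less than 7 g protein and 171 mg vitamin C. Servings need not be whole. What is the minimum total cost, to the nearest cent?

$1.29

With two linear requirements the optimum uses one or two foods; enumerate the corners.
broccoli only: max(7/4, 171/73) = 2.342 servings → $1.29.
strawberries only: max(7/1, 171/64) = 7 servings → $8.75.
broccoli + strawberries with both tight: 1.514 servings and 0.9454 servings → $2.01.
So the least-cost plan costs $1.29.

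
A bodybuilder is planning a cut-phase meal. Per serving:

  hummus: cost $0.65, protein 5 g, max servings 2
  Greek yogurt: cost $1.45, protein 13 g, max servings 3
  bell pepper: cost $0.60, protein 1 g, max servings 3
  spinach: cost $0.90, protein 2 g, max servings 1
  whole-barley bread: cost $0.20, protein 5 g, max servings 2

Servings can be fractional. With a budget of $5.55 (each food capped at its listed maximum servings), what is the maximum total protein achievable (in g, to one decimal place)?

Protein per dollar: whole-barley bread 25, Greek yogurt 8.966, hummus 7.692, spinach 2.222, bell pepper 1.667.
Take 2 servings of whole-barley bread: spends $0.40, +10.0 g protein (running total 10.0 g).
Take 3 servings of Greek yogurt: spends $4.35, +39.0 g protein (running total 49.0 g).
Take 1.231 servings of hummus: spends $0.80, +6.2 g protein (running total 55.2 g).
Filling greedily by protein-per-dollar is optimal for one linear limit, giving 55.2 g.

55.2 g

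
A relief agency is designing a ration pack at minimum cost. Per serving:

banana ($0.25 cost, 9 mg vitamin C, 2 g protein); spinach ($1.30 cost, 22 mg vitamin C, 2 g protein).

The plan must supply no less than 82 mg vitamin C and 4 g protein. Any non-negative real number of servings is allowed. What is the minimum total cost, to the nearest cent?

$2.28

banana only: max(82/9, 4/2) = 9.111 servings → $2.28.
spinach only: max(82/22, 4/2) = 3.727 servings → $4.85.
banana + spinach: the both-tight solution has a negative serving — not a feasible corner.
So the least-cost plan costs $2.28.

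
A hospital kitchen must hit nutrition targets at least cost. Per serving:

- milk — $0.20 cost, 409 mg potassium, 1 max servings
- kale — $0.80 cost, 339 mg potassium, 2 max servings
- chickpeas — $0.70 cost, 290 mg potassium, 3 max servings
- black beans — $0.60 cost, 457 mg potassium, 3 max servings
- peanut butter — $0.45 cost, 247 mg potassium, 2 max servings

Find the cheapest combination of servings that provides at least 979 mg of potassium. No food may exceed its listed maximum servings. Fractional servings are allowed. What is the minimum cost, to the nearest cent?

Cost per mg of potassium: milk $0.0005, black beans $0.0013, peanut butter $0.0018, kale $0.0024, chickpeas $0.0024.
Take 1 serving of milk: +409.0 mg potassium for $0.20 (total $0.20, still need 570.0 mg).
Take 1.247 servings of black beans: +570.0 mg potassium for $0.75 (total $0.95, still need 0.0 mg).
Greedy by cheapest-per-mg is optimal for a single linear constraint, so the minimum cost is $0.95.

$0.95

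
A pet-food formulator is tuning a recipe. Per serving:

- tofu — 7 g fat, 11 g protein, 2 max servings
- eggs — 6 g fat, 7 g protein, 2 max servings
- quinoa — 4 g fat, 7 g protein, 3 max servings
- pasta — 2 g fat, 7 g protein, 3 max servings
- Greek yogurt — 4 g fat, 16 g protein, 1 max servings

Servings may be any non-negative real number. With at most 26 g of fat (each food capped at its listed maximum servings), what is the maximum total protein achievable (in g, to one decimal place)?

Protein per g fat: Greek yogurt 4, pasta 3.5, quinoa 1.75, tofu 1.571, eggs 1.167.
Take 1 serving of Greek yogurt: uses 4 g fat, +16.0 g protein (running total 16.0 g).
Take 3 servings of pasta: uses 6 g fat, +21.0 g protein (running total 37.0 g).
Take 3 servings of quinoa: uses 12 g fat, +21.0 g protein (running total 58.0 g).
Take 0.5714 servings of tofu: uses 4 g fat, +6.3 g protein (running total 64.3 g).
Greedy by best ratio exhausts the fat allowance optimally: 64.3 g.

64.3 g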